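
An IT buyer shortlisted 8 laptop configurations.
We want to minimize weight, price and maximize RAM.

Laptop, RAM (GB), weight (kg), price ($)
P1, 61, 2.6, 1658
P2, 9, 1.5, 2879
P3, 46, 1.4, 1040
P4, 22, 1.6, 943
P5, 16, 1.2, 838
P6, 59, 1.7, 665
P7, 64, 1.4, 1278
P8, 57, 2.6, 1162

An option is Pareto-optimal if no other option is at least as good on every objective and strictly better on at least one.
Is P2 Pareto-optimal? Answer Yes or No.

No

P3 vs P2: RAM 46≥9, weight 1.4≤1.5, price 1040≤2879 — P3 is at least as good on every objective and strictly better on at least one, so P3 dominates P2.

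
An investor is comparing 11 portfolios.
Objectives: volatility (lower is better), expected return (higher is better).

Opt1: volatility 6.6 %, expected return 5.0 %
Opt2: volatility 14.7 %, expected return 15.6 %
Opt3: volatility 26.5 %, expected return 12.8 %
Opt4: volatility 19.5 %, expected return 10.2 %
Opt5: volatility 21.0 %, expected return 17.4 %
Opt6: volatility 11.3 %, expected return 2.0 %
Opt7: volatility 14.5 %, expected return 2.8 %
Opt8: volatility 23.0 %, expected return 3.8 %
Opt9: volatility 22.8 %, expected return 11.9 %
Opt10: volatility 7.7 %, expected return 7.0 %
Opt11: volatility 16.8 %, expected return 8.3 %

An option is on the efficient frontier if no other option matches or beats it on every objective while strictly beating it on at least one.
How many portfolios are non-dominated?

4

Opt1: not dominated (best volatility).
Opt2: not dominated.
Opt3: dominated by Opt2 (volatility 14.7≤26.5, expected return 15.6≥12.8).
Opt4: dominated by Opt2 (volatility 14.7≤19.5, expected return 15.6≥10.2).
Opt5: not dominated (best expected return).
Opt6: dominated by Opt1 (volatility 6.6≤11.3, expected return 5.0≥2.0).
Opt7: dominated by Opt1 (volatility 6.6≤14.5, expected return 5.0≥2.8).
Opt8: dominated by Opt1 (volatility 6.6≤23.0, expected return 5.0≥3.8).
Opt9: dominated by Opt2 (volatility 14.7≤22.8, expected return 15.6≥11.9).
Opt10: not dominated.
Opt11: dominated by Opt2 (volatility 14.7≤16.8, expected return 15.6≥8.3).
Pareto-optimal: Opt1, Opt2, Opt5, Opt10 → 4.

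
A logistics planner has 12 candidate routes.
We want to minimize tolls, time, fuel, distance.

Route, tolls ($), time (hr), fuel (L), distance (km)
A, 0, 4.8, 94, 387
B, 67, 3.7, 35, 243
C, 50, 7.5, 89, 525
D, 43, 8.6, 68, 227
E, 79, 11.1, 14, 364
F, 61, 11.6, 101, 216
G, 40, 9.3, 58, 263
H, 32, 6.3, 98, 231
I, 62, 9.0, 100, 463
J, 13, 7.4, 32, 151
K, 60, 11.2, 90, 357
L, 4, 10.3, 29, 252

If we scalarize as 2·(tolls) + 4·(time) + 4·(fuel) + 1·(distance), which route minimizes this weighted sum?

J

A: 2·0 + 4·4.8 + 4·94 + 1·387 = 782.2
B: 2·67 + 4·3.7 + 4·35 + 1·243 = 531.8
C: 2·50 + 4·7.5 + 4·89 + 1·525 = 1011.0
D: 2·43 + 4·8.6 + 4·68 + 1·227 = 619.4
E: 2·79 + 4·11.1 + 4·14 + 1·364 = 622.4
F: 2·61 + 4·11.6 + 4·101 + 1·216 = 788.4
G: 2·40 + 4·9.3 + 4·58 + 1·263 = 612.2
H: 2·32 + 4·6.3 + 4·98 + 1·231 = 712.2
I: 2·62 + 4·9.0 + 4·100 + 1·463 = 1023.0
J: 2·13 + 4·7.4 + 4·32 + 1·151 = 334.6
K: 2·60 + 4·11.2 + 4·90 + 1·357 = 881.8
L: 2·4 + 4·10.3 + 4·29 + 1·252 = 417.2
Lowest: J at 334.6.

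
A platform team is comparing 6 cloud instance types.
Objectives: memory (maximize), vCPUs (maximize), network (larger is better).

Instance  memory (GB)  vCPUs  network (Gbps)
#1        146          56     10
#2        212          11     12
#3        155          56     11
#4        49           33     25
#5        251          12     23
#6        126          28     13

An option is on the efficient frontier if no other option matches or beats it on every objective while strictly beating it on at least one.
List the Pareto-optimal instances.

#3, #4, #5, #6

#1: dominated by #3 (memory 155≥146, vCPUs 56≥56, network 11≥10).
#2: dominated by #5 (memory 251≥212, vCPUs 12≥11, network 23≥12).
#3: not dominated.
#4: not dominated (best network).
#5: not dominated (best memory).
#6: not dominated.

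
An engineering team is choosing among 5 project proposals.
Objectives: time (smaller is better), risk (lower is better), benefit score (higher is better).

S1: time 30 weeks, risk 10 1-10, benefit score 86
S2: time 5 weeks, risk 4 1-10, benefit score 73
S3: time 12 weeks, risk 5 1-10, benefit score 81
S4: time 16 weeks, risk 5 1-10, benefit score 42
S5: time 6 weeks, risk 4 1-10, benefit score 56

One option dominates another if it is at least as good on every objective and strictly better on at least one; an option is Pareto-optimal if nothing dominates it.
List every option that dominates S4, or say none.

S2: time 5≤16, risk 4≤5, benefit score 73≥42 — dominates S4.
S3: time 12≤16, risk 5≤5, benefit score 81≥42 — dominates S4.
S5: time 6≤16, risk 4≤5, benefit score 56≥42 — dominates S4.
Others (S1) are each worse than S4 on at least one objective.

S2, S3, S5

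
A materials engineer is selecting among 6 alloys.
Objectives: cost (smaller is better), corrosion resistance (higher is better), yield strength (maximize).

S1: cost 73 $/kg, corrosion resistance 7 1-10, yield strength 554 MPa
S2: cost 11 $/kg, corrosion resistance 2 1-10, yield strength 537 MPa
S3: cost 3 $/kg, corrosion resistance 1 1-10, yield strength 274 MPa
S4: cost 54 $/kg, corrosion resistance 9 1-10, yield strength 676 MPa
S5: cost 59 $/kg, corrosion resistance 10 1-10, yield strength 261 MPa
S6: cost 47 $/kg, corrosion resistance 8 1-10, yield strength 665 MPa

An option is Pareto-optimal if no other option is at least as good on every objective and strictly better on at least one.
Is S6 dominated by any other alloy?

No

S1: worse on cost (73 vs 47).
S2: worse on corrosion resistance (2 vs 8).
S3: worse on corrosion resistance (1 vs 8).
S4: worse on cost (54 vs 47).
S5: worse on cost (59 vs 47).
No option is at least as good as S6 on every objective and strictly better on one.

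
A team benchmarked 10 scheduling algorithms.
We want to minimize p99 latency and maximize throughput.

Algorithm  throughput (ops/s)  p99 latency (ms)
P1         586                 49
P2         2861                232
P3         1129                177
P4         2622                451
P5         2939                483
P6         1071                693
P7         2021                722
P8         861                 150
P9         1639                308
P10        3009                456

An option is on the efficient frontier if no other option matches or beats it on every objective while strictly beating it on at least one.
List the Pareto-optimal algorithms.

P1, P2, P3, P8, P10

P1: not dominated (best p99 latency).
P2: not dominated.
P3: not dominated.
P4: dominated by P2 (throughput 2861≥2622, p99 latency 232≤451).
P5: dominated by P10 (throughput 3009≥2939, p99 latency 456≤483).
P6: dominated by P2 (throughput 2861≥1071, p99 latency 232≤693).
P7: dominated by P2 (throughput 2861≥2021, p99 latency 232≤722).
P8: not dominated.
P9: dominated by P2 (throughput 2861≥1639, p99 latency 232≤308).
P10: not dominated (best throughput).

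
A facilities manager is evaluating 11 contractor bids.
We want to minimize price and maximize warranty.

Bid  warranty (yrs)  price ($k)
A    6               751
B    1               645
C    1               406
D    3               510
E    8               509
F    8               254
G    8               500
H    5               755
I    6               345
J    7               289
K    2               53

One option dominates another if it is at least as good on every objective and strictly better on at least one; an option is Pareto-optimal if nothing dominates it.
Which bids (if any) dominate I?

F: warranty 8≥6, price 254≤345 — dominates I.
J: warranty 7≥6, price 289≤345 — dominates I.
Others (A, B, C, D, E, G, H, K) are each worse than I on at least one objective.

F, J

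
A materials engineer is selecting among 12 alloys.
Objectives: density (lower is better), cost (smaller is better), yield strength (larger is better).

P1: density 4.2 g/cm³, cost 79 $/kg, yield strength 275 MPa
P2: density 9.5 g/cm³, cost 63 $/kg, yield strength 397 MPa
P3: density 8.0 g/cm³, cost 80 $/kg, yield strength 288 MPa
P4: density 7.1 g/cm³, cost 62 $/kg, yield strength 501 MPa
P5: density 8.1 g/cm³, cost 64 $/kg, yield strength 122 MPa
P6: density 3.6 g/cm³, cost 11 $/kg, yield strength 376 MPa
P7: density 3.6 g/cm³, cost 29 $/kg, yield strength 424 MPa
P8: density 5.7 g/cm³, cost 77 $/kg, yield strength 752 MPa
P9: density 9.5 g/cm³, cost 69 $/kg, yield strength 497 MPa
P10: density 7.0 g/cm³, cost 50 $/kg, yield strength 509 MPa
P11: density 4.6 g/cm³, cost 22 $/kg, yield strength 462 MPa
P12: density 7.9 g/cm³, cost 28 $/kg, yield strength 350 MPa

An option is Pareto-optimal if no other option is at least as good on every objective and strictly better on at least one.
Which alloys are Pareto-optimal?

P1: dominated by P6 (density 3.6≤4.2, cost 11≤79, yield strength 376≥275).
P2: dominated by P4 (density 7.1≤9.5, cost 62≤63, yield strength 501≥397).
P3: dominated by P4 (density 7.1≤8.0, cost 62≤80, yield strength 501≥288).
P4: dominated by P10 (density 7.0≤7.1, cost 50≤62, yield strength 509≥501).
P5: dominated by P4 (density 7.1≤8.1, cost 62≤64, yield strength 501≥122).
P6: not dominated (best cost).
P7: not dominated.
P8: not dominated (best yield strength).
P9: dominated by P4 (density 7.1≤9.5, cost 62≤69, yield strength 501≥497).
P10: not dominated.
P11: not dominated.
P12: dominated by P6 (density 3.6≤7.9, cost 11≤28, yield strength 376≥350).

P6, P7, P8, P10, P11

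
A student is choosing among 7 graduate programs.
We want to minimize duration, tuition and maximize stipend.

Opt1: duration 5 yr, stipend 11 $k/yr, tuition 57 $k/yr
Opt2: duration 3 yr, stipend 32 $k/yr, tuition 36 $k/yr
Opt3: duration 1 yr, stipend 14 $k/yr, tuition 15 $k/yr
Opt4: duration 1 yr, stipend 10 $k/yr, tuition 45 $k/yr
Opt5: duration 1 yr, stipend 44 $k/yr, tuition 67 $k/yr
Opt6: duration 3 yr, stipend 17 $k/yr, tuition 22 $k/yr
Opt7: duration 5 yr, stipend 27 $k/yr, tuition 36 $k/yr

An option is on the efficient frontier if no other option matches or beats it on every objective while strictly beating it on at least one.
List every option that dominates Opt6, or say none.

none

Opt1: worse on duration (5 vs 3).
Opt2: worse on tuition (36 vs 22).
Opt3: worse on stipend (14 vs 17).
Opt4: worse on stipend (10 vs 17).
Opt5: worse on tuition (67 vs 22).
Opt7: worse on duration (5 vs 3).
No option dominates Opt6.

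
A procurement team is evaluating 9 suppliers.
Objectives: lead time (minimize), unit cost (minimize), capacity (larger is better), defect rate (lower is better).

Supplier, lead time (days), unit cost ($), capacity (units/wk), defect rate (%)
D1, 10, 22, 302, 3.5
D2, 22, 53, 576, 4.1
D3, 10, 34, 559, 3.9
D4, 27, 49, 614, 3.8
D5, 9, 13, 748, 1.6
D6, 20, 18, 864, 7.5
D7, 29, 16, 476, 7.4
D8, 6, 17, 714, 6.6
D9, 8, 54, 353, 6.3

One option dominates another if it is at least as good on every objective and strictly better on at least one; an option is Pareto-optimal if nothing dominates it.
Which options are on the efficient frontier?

D5, D6, D8, D9

D1: dominated by D5 (lead time 9≤10, unit cost 13≤22, capacity 748≥302, defect rate 1.6≤3.5).
D2: dominated by D5 (lead time 9≤22, unit cost 13≤53, capacity 748≥576, defect rate 1.6≤4.1).
D3: dominated by D5 (lead time 9≤10, unit cost 13≤34, capacity 748≥559, defect rate 1.6≤3.9).
D4: dominated by D5 (lead time 9≤27, unit cost 13≤49, capacity 748≥614, defect rate 1.6≤3.8).
D5: not dominated (best unit cost).
D6: not dominated (best capacity).
D7: dominated by D5 (lead time 9≤29, unit cost 13≤16, capacity 748≥476, defect rate 1.6≤7.4).
D8: not dominated (best lead time).
D9: not dominated.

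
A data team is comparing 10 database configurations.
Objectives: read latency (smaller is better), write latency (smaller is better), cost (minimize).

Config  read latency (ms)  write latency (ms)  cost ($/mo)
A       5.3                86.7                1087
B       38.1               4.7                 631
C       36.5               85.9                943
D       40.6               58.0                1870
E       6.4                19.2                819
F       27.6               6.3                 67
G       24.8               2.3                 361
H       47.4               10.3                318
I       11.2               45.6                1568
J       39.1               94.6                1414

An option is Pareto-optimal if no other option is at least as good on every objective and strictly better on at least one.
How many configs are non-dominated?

A: not dominated (best read latency).
B: dominated by G (read latency 24.8≤38.1, write latency 2.3≤4.7, cost 361≤631).
C: dominated by E (read latency 6.4≤36.5, write latency 19.2≤85.9, cost 819≤943).
D: dominated by B (read latency 38.1≤40.6, write latency 4.7≤58.0, cost 631≤1870).
E: not dominated.
F: not dominated (best cost).
G: not dominated (best write latency).
H: dominated by F (read latency 27.6≤47.4, write latency 6.3≤10.3, cost 67≤318).
I: dominated by E (read latency 6.4≤11.2, write latency 19.2≤45.6, cost 819≤1568).
J: dominated by A (read latency 5.3≤39.1, write latency 86.7≤94.6, cost 1087≤1414).
Pareto-optimal: A, E, F, G → 4.

4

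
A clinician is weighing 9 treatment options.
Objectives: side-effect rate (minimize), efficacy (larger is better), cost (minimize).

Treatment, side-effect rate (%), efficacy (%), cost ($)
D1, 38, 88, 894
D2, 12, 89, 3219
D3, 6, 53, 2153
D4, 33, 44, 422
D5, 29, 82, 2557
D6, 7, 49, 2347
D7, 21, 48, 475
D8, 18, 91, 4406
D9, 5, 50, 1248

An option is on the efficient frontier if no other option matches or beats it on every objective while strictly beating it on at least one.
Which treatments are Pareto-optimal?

D1: not dominated.
D2: not dominated.
D3: not dominated.
D4: not dominated (best cost).
D5: not dominated.
D6: dominated by D3 (side-effect rate 6≤7, efficacy 53≥49, cost 2153≤2347).
D7: not dominated.
D8: not dominated (best efficacy).
D9: not dominated (best side-effect rate).

D1, D2, D3, D4, D5, D7, D8, D9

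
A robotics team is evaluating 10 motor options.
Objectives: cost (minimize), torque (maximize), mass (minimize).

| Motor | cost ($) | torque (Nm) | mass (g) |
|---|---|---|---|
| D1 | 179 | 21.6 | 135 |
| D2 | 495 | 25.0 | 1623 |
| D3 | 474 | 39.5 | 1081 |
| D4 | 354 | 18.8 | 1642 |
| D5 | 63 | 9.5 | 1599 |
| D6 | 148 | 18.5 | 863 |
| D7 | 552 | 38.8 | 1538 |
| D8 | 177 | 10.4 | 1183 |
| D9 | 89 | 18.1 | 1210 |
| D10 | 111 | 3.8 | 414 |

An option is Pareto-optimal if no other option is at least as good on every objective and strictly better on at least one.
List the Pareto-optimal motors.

D1: not dominated (best mass).
D2: dominated by D3 (cost 474≤495, torque 39.5≥25.0, mass 1081≤1623).
D3: not dominated (best torque).
D4: dominated by D1 (cost 179≤354, torque 21.6≥18.8, mass 135≤1642).
D5: not dominated (best cost).
D6: not dominated.
D7: dominated by D3 (cost 474≤552, torque 39.5≥38.8, mass 1081≤1538).
D8: dominated by D6 (cost 148≤177, torque 18.5≥10.4, mass 863≤1183).
D9: not dominated.
D10: not dominated.

D1, D3, D5, D6, D9, D10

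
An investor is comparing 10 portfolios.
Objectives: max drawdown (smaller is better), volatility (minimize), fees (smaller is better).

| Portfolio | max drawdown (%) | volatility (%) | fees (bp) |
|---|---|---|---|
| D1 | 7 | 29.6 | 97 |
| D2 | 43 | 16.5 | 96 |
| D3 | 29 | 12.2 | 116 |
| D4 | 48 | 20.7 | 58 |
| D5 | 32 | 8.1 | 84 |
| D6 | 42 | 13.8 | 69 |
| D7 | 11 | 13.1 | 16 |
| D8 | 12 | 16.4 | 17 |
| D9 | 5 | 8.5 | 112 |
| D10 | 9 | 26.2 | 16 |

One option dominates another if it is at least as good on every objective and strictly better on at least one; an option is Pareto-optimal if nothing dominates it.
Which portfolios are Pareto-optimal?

D1, D5, D7, D9, D10

D1: not dominated.
D2: dominated by D5 (max drawdown 32≤43, volatility 8.1≤16.5, fees 84≤96).
D3: dominated by D9 (max drawdown 5≤29, volatility 8.5≤12.2, fees 112≤116).
D4: dominated by D7 (max drawdown 11≤48, volatility 13.1≤20.7, fees 16≤58).
D5: not dominated (best volatility).
D6: dominated by D7 (max drawdown 11≤42, volatility 13.1≤13.8, fees 16≤69).
D7: not dominated.
D8: dominated by D7 (max drawdown 11≤12, volatility 13.1≤16.4, fees 16≤17).
D9: not dominated (best max drawdown).
D10: not dominated.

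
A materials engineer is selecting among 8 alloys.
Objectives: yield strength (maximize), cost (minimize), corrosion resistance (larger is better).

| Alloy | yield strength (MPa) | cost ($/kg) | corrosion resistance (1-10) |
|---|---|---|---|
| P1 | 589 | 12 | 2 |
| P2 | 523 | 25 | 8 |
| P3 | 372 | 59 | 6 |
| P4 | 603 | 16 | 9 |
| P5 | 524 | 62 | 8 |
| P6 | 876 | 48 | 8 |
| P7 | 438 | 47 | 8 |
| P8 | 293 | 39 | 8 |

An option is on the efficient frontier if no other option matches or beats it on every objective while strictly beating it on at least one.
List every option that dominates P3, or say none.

P2: yield strength 523≥372, cost 25≤59, corrosion resistance 8≥6 — dominates P3.
P4: yield strength 603≥372, cost 16≤59, corrosion resistance 9≥6 — dominates P3.
P6: yield strength 876≥372, cost 48≤59, corrosion resistance 8≥6 — dominates P3.
P7: yield strength 438≥372, cost 47≤59, corrosion resistance 8≥6 — dominates P3.
Others (P1, P5, P8) are each worse than P3 on at least one objective.

P2, P4, P6, P7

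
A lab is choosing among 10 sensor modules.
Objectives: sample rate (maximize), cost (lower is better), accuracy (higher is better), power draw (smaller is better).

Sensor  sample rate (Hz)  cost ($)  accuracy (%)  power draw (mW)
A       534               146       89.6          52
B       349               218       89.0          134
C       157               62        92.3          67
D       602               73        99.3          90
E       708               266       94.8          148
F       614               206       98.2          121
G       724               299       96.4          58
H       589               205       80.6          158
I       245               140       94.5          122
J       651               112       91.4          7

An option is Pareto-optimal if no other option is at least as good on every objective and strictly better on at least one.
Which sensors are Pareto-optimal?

A: dominated by J (sample rate 651≥534, cost 112≤146, accuracy 91.4≥89.6, power draw 7≤52).
B: dominated by A (sample rate 534≥349, cost 146≤218, accuracy 89.6≥89.0, power draw 52≤134).
C: not dominated (best cost).
D: not dominated (best accuracy).
E: not dominated.
F: not dominated.
G: not dominated (best sample rate).
H: dominated by D (sample rate 602≥589, cost 73≤205, accuracy 99.3≥80.6, power draw 90≤158).
I: dominated by D (sample rate 602≥245, cost 73≤140, accuracy 99.3≥94.5, power draw 90≤122).
J: not dominated (best power draw).

C, D, E, F, G, J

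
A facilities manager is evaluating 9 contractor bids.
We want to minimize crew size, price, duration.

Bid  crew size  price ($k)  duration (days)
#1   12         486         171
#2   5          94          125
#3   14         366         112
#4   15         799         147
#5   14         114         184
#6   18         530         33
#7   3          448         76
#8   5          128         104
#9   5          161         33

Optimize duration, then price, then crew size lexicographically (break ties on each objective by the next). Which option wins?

#9

First minimize duration: best is 33, kept {#6, #9}.
Then minimize price: best is 161, kept {#9}.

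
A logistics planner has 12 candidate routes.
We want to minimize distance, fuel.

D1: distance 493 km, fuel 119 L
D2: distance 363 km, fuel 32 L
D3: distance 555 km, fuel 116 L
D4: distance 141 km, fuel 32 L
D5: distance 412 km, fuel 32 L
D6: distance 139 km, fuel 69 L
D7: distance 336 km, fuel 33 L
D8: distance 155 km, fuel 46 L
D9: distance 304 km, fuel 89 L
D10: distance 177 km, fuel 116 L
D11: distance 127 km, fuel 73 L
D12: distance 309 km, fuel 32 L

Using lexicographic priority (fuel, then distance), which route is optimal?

D4

First minimize fuel: best is 32, kept {D2, D4, D5, D12}.
Then minimize distance: best is 141, kept {D4}.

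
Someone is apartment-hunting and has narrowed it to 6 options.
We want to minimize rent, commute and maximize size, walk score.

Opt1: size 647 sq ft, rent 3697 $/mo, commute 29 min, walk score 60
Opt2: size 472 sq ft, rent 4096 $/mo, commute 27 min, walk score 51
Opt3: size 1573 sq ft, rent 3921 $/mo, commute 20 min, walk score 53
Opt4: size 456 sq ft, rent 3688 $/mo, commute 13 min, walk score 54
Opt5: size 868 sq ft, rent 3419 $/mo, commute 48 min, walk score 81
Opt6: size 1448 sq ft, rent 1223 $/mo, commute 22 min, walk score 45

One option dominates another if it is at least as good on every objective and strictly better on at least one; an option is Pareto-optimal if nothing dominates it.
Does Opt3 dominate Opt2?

Yes

Opt3 vs Opt2: size 1573≥472, rent 3921≤4096, commute 20≤27, walk score 53≥51 — Opt3 is at least as good on every objective with at least one strict improvement.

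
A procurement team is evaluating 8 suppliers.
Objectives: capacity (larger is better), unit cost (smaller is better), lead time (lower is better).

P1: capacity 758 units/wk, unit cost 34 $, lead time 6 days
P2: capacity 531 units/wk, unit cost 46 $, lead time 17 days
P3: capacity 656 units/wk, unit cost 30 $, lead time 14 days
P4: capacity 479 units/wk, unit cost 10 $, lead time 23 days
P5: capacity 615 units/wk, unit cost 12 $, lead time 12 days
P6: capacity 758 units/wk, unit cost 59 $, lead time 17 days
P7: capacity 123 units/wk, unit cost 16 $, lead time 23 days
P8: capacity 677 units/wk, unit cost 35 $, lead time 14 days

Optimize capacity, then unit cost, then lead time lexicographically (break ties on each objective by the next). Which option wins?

First maximize capacity: best is 758, kept {P1, P6}.
Then minimize unit cost: best is 34, kept {P1}.

P1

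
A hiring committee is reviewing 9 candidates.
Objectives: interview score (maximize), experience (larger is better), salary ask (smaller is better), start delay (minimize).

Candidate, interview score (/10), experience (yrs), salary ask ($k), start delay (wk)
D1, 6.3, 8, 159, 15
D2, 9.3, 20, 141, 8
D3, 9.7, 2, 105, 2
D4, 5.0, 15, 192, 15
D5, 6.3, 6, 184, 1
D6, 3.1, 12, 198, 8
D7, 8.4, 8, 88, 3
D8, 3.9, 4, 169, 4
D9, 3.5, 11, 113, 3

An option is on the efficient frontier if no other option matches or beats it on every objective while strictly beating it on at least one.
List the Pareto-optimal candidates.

D2, D3, D5, D7, D9

D1: dominated by D2 (interview score 9.3≥6.3, experience 20≥8, salary ask 141≤159, start delay 8≤15).
D2: not dominated (best experience).
D3: not dominated (best interview score).
D4: dominated by D2 (interview score 9.3≥5.0, experience 20≥15, salary ask 141≤192, start delay 8≤15).
D5: not dominated (best start delay).
D6: dominated by D2 (interview score 9.3≥3.1, experience 20≥12, salary ask 141≤198, start delay 8≤8).
D7: not dominated (best salary ask).
D8: dominated by D7 (interview score 8.4≥3.9, experience 8≥4, salary ask 88≤169, start delay 3≤4).
D9: not dominated.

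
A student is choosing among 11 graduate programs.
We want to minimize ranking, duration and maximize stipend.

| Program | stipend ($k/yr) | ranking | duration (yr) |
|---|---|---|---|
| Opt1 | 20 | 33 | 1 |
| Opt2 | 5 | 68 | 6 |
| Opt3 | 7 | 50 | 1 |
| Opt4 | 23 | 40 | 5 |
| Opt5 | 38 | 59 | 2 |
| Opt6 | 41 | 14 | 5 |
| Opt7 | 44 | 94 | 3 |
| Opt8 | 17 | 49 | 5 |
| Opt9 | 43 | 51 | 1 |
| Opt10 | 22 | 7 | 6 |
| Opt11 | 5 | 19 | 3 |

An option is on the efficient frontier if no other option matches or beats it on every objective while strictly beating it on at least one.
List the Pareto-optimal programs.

Opt1, Opt6, Opt7, Opt9, Opt10, Opt11

Opt1: not dominated.
Opt2: dominated by Opt1 (stipend 20≥5, ranking 33≤68, duration 1≤6).
Opt3: dominated by Opt1 (stipend 20≥7, ranking 33≤50, duration 1≤1).
Opt4: dominated by Opt6 (stipend 41≥23, ranking 14≤40, duration 5≤5).
Opt5: dominated by Opt9 (stipend 43≥38, ranking 51≤59, duration 1≤2).
Opt6: not dominated.
Opt7: not dominated (best stipend).
Opt8: dominated by Opt1 (stipend 20≥17, ranking 33≤49, duration 1≤5).
Opt9: not dominated.
Opt10: not dominated (best ranking).
Opt11: not dominated.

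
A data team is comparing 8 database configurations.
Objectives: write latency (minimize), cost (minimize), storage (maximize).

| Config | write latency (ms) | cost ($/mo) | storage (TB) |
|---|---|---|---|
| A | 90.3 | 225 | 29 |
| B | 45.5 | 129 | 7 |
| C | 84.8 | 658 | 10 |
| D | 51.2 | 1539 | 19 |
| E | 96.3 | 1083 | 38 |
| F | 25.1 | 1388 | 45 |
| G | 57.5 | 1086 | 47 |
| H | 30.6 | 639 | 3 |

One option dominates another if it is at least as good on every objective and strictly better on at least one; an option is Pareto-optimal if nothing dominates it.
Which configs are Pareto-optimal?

A, B, C, E, F, G, H

A: not dominated.
B: not dominated (best cost).
C: not dominated.
D: dominated by F (write latency 25.1≤51.2, cost 1388≤1539, storage 45≥19).
E: not dominated.
F: not dominated (best write latency).
G: not dominated (best storage).
H: not dominated.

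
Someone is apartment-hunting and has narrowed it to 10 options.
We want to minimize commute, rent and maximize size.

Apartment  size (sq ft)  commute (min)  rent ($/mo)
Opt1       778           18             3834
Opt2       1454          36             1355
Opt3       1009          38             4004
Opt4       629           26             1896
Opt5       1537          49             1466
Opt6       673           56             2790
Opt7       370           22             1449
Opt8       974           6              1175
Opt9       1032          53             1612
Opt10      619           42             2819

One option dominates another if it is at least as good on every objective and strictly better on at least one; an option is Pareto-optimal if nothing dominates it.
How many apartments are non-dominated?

Opt1: dominated by Opt8 (size 974≥778, commute 6≤18, rent 1175≤3834).
Opt2: not dominated.
Opt3: dominated by Opt2 (size 1454≥1009, commute 36≤38, rent 1355≤4004).
Opt4: dominated by Opt8 (size 974≥629, commute 6≤26, rent 1175≤1896).
Opt5: not dominated (best size).
Opt6: dominated by Opt2 (size 1454≥673, commute 36≤56, rent 1355≤2790).
Opt7: dominated by Opt8 (size 974≥370, commute 6≤22, rent 1175≤1449).
Opt8: not dominated (best commute).
Opt9: dominated by Opt2 (size 1454≥1032, commute 36≤53, rent 1355≤1612).
Opt10: dominated by Opt2 (size 1454≥619, commute 36≤42, rent 1355≤2819).
Pareto-optimal: Opt2, Opt5, Opt8 → 3.

3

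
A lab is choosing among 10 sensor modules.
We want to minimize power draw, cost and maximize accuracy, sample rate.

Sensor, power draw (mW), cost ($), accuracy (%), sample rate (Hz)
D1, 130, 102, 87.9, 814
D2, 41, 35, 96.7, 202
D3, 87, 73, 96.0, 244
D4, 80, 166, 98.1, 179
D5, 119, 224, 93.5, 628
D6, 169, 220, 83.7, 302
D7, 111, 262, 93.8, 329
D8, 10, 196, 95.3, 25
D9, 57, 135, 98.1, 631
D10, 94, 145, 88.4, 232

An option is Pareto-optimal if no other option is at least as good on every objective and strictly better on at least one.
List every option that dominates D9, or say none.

none

D1: worse on power draw (130 vs 57).
D2: worse on accuracy (96.7 vs 98.1).
D3: worse on power draw (87 vs 57).
D4: worse on power draw (80 vs 57).
D5: worse on power draw (119 vs 57).
D6: worse on power draw (169 vs 57).
D7: worse on power draw (111 vs 57).
D8: worse on cost (196 vs 135).
D10: worse on power draw (94 vs 57).
No option dominates D9.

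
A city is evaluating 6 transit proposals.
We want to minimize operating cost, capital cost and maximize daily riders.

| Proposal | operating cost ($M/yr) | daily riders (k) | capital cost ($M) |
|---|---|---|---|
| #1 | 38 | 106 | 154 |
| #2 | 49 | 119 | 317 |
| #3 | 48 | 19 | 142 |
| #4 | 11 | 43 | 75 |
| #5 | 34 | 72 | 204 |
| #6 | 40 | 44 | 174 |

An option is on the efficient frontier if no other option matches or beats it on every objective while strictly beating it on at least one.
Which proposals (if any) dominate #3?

#4: operating cost 11≤48, daily riders 43≥19, capital cost 75≤142 — dominates #3.
Others (#1, #2, #5, #6) are each worse than #3 on at least one objective.

#4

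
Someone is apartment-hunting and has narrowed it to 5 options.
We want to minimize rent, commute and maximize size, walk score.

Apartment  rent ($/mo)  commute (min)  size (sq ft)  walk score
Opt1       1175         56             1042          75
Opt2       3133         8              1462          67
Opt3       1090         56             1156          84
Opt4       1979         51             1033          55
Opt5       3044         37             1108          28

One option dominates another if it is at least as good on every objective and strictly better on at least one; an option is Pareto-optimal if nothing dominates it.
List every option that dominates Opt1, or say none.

Opt3

Opt3: rent 1090≤1175, commute 56≤56, size 1156≥1042, walk score 84≥75 — dominates Opt1.
Others (Opt2, Opt4, Opt5) are each worse than Opt1 on at least one objective.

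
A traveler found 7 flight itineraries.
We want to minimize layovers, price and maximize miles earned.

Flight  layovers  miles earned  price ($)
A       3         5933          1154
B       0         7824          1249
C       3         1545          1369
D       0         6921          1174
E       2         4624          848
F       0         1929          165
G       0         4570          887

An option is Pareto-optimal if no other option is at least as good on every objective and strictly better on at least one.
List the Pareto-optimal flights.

A: not dominated.
B: not dominated (best miles earned).
C: dominated by A (layovers 3≤3, miles earned 5933≥1545, price 1154≤1369).
D: not dominated.
E: not dominated.
F: not dominated (best price).
G: not dominated.

A, B, D, E, F, G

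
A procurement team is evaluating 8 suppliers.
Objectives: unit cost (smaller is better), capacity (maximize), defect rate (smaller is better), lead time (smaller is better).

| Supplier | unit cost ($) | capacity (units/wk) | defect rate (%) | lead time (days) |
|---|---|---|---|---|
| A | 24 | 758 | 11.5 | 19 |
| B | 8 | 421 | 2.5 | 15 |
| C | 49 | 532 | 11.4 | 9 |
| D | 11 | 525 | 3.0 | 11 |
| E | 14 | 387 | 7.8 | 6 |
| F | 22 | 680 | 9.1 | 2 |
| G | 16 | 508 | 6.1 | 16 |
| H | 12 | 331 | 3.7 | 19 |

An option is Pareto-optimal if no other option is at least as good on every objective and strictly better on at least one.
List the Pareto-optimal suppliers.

A, B, D, E, F

A: not dominated (best capacity).
B: not dominated (best unit cost).
C: dominated by F (unit cost 22≤49, capacity 680≥532, defect rate 9.1≤11.4, lead time 2≤9).
D: not dominated.
E: not dominated.
F: not dominated (best lead time).
G: dominated by D (unit cost 11≤16, capacity 525≥508, defect rate 3.0≤6.1, lead time 11≤16).
H: dominated by B (unit cost 8≤12, capacity 421≥331, defect rate 2.5≤3.7, lead time 15≤19).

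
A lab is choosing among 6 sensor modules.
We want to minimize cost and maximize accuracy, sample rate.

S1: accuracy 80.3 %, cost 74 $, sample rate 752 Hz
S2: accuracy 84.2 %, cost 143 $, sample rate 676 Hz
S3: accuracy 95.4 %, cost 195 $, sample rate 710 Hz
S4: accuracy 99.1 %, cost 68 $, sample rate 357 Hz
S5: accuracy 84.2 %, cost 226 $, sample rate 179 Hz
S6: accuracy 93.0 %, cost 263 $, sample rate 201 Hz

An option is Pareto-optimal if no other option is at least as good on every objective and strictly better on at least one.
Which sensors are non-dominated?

S1: not dominated (best sample rate).
S2: not dominated.
S3: not dominated.
S4: not dominated (best accuracy).
S5: dominated by S2 (accuracy 84.2≥84.2, cost 143≤226, sample rate 676≥179).
S6: dominated by S3 (accuracy 95.4≥93.0, cost 195≤263, sample rate 710≥201).

S1, S2, S3, S4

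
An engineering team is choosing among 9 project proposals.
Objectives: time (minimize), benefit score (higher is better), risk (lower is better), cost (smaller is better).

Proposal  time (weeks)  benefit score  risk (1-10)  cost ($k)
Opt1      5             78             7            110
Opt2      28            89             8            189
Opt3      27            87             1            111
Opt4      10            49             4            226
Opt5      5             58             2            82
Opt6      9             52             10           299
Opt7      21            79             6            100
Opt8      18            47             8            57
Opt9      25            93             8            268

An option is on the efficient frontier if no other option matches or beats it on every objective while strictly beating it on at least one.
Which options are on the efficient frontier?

Opt1: not dominated.
Opt2: not dominated.
Opt3: not dominated (best risk).
Opt4: dominated by Opt5 (time 5≤10, benefit score 58≥49, risk 2≤4, cost 82≤226).
Opt5: not dominated.
Opt6: dominated by Opt1 (time 5≤9, benefit score 78≥52, risk 7≤10, cost 110≤299).
Opt7: not dominated.
Opt8: not dominated (best cost).
Opt9: not dominated (best benefit score).

Opt1, Opt2, Opt3, Opt5, Opt7, Opt8, Opt9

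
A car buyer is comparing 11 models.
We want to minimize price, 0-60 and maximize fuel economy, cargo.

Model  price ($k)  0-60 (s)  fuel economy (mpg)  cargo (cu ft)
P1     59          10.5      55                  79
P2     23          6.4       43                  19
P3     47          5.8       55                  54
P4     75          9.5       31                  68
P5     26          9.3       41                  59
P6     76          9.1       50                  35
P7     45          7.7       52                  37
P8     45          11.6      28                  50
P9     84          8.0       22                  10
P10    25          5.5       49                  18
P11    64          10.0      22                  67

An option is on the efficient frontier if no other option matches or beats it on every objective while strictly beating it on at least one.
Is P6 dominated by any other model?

Yes

P3 vs P6: price 47≤76, 0-60 5.8≤9.1, fuel economy 55≥50, cargo 54≥35 — P3 is at least as good on every objective and strictly better on at least one, so P3 dominates P6.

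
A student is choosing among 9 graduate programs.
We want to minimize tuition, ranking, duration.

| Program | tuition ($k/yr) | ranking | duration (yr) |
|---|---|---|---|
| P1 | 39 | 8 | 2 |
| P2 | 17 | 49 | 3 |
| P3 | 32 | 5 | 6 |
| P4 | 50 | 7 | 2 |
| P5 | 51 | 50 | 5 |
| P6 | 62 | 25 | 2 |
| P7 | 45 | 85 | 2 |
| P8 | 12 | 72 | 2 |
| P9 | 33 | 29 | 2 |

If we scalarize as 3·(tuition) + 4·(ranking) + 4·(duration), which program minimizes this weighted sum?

P3

P1: 3·39 + 4·8 + 4·2 = 157
P2: 3·17 + 4·49 + 4·3 = 259
P3: 3·32 + 4·5 + 4·6 = 140
P4: 3·50 + 4·7 + 4·2 = 186
P5: 3·51 + 4·50 + 4·5 = 373
P6: 3·62 + 4·25 + 4·2 = 294
P7: 3·45 + 4·85 + 4·2 = 483
P8: 3·12 + 4·72 + 4·2 = 332
P9: 3·33 + 4·29 + 4·2 = 223
Lowest: P3 at 140.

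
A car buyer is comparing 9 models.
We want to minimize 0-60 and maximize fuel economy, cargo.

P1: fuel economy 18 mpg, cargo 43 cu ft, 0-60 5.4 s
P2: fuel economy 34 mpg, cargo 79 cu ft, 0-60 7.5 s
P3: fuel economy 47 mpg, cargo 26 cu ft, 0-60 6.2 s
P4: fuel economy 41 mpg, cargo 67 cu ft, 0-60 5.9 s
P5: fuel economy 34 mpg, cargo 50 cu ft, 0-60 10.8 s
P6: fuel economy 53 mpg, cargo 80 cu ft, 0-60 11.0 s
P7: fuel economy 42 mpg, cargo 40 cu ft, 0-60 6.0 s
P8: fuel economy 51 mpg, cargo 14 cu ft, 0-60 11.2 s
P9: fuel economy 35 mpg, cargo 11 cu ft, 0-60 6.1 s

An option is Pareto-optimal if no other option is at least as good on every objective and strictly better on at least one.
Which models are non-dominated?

P1, P2, P3, P4, P6, P7

P1: not dominated (best 0-60).
P2: not dominated.
P3: not dominated.
P4: not dominated.
P5: dominated by P2 (fuel economy 34≥34, cargo 79≥50, 0-60 7.5≤10.8).
P6: not dominated (best fuel economy).
P7: not dominated.
P8: dominated by P6 (fuel economy 53≥51, cargo 80≥14, 0-60 11.0≤11.2).
P9: dominated by P4 (fuel economy 41≥35, cargo 67≥11, 0-60 5.9≤6.1).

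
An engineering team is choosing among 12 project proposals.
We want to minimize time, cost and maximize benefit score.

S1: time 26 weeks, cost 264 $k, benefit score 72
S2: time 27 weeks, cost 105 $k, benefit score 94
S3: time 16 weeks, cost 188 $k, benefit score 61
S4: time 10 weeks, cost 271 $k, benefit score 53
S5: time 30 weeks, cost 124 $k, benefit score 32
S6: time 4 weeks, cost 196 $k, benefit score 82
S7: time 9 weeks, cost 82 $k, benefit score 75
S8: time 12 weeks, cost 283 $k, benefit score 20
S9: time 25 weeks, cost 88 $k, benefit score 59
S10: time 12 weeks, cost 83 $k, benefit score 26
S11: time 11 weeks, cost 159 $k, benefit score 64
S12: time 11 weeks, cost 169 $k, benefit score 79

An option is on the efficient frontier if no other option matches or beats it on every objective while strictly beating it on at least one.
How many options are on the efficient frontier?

S1: dominated by S6 (time 4≤26, cost 196≤264, benefit score 82≥72).
S2: not dominated (best benefit score).
S3: dominated by S7 (time 9≤16, cost 82≤188, benefit score 75≥61).
S4: dominated by S6 (time 4≤10, cost 196≤271, benefit score 82≥53).
S5: dominated by S2 (time 27≤30, cost 105≤124, benefit score 94≥32).
S6: not dominated (best time).
S7: not dominated (best cost).
S8: dominated by S4 (time 10≤12, cost 271≤283, benefit score 53≥20).
S9: dominated by S7 (time 9≤25, cost 82≤88, benefit score 75≥59).
S10: dominated by S7 (time 9≤12, cost 82≤83, benefit score 75≥26).
S11: dominated by S7 (time 9≤11, cost 82≤159, benefit score 75≥64).
S12: not dominated.
Pareto-optimal: S2, S6, S7, S12 → 4.

4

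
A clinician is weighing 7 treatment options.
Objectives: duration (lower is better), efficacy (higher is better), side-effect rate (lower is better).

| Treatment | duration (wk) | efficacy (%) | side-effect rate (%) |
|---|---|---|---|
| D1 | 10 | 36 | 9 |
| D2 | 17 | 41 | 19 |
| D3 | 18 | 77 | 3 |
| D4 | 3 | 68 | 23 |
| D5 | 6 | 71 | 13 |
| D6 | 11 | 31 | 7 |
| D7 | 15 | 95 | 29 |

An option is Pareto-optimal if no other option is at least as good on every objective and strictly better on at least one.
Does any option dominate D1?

D2: worse on duration (17 vs 10).
D3: worse on duration (18 vs 10).
D4: worse on side-effect rate (23 vs 9).
D5: worse on side-effect rate (13 vs 9).
D6: worse on duration (11 vs 10).
D7: worse on duration (15 vs 10).
No option is at least as good as D1 on every objective and strictly better on one.

No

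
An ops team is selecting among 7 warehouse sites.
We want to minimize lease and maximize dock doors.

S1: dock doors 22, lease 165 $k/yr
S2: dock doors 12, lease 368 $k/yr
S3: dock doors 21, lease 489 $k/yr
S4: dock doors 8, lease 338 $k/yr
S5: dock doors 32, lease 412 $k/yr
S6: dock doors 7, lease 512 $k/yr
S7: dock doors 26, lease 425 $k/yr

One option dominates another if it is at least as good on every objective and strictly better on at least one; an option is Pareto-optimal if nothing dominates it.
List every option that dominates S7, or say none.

S5

S5: dock doors 32≥26, lease 412≤425 — dominates S7.
Others (S1, S2, S3, S4, S6) are each worse than S7 on at least one objective.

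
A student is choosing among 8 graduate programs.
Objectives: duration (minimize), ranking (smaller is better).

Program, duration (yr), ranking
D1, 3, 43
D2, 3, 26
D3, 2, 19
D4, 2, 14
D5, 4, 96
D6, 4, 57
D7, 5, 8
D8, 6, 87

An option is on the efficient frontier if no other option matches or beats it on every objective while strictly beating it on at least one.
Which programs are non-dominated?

D1: dominated by D2 (duration 3≤3, ranking 26≤43).
D2: dominated by D3 (duration 2≤3, ranking 19≤26).
D3: dominated by D4 (duration 2≤2, ranking 14≤19).
D4: not dominated.
D5: dominated by D1 (duration 3≤4, ranking 43≤96).
D6: dominated by D1 (duration 3≤4, ranking 43≤57).
D7: not dominated (best ranking).
D8: dominated by D1 (duration 3≤6, ranking 43≤87).

D4, D7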